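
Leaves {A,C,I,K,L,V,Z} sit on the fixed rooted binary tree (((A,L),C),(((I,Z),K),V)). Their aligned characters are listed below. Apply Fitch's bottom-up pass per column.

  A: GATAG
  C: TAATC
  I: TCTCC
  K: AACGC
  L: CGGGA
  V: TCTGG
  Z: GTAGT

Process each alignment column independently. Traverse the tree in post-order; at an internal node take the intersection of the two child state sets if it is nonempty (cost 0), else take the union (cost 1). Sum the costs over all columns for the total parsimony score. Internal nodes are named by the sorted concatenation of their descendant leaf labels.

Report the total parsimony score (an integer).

19

[col 0] AL: children A:{G}, L:{C} ∪→ {C,G}; cost 1
[col 0] ACL: children AL:{C,G}, C:{T} ∪→ {C,G,T}; cost 1
[col 0] IZ: children I:{T}, Z:{G} ∪→ {G,T}; cost 1
[col 0] IKZ: children IZ:{G,T}, K:{A} ∪→ {A,G,T}; cost 1
[col 0] IKVZ: children IKZ:{A,G,T}, V:{T} ∩→ {T}; cost 0
[col 0] ACIKLVZ: children ACL:{C,G,T}, IKVZ:{T} ∩→ {T}; cost 0
[col 1] AL: children A:{A}, L:{G} ∪→ {A,G}; cost 1
[col 1] ACL: children AL:{A,G}, C:{A} ∩→ {A}; cost 0
[col 1] IZ: children I:{C}, Z:{T} ∪→ {C,T}; cost 1
[col 1] IKZ: children IZ:{C,T}, K:{A} ∪→ {A,C,T}; cost 1
[col 1] IKVZ: children IKZ:{A,C,T}, V:{C} ∩→ {C}; cost 0
[col 1] ACIKLVZ: children ACL:{A}, IKVZ:{C} ∪→ {A,C}; cost 1
[col 2] AL: children A:{T}, L:{G} ∪→ {G,T}; cost 1
[col 2] ACL: children AL:{G,T}, C:{A} ∪→ {A,G,T}; cost 1
[col 2] IZ: children I:{T}, Z:{A} ∪→ {A,T}; cost 1
[col 2] IKZ: children IZ:{A,T}, K:{C} ∪→ {A,C,T}; cost 1
[col 2] IKVZ: children IKZ:{A,C,T}, V:{T} ∩→ {T}; cost 0
[col 2] ACIKLVZ: children ACL:{A,G,T}, IKVZ:{T} ∩→ {T}; cost 0
[col 3] AL: children A:{A}, L:{G} ∪→ {A,G}; cost 1
[col 3] ACL: children AL:{A,G}, C:{T} ∪→ {A,G,T}; cost 1
[col 3] IZ: children I:{C}, Z:{G} ∪→ {C,G}; cost 1
[col 3] IKZ: children IZ:{C,G}, K:{G} ∩→ {G}; cost 0
[col 3] IKVZ: children IKZ:{G}, V:{G} ∩→ {G}; cost 0
[col 3] ACIKLVZ: children ACL:{A,G,T}, IKVZ:{G} ∩→ {G}; cost 0
[col 4] AL: children A:{G}, L:{A} ∪→ {A,G}; cost 1
[col 4] ACL: children AL:{A,G}, C:{C} ∪→ {A,C,G}; cost 1
[col 4] IZ: children I:{C}, Z:{T} ∪→ {C,T}; cost 1
[col 4] IKZ: children IZ:{C,T}, K:{C} ∩→ {C}; cost 0
[col 4] IKVZ: children IKZ:{C}, V:{G} ∪→ {C,G}; cost 1
[col 4] ACIKLVZ: children ACL:{A,C,G}, IKVZ:{C,G} ∩→ {C,G}; cost 0
per-site changes: [4, 4, 4, 3, 4]; total = 19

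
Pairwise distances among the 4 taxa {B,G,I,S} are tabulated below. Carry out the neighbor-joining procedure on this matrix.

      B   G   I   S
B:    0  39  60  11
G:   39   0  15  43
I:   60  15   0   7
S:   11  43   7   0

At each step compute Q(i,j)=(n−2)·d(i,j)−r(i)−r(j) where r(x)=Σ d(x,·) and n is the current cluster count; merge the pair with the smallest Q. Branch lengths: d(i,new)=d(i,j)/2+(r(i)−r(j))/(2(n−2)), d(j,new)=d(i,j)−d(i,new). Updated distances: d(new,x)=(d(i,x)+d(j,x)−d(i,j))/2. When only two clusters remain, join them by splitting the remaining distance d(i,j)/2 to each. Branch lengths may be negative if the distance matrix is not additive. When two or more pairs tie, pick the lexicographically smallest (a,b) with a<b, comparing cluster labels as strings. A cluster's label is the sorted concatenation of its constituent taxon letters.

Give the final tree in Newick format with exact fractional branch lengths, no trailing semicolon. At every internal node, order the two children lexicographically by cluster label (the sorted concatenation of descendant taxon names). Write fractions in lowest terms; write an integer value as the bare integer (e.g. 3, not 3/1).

(((B:71/4,S:-27/4):97/4,G:45/4):15/8,I:15/8)

1. join B+S (d=11, Q=-149) ⇒ BS; edges |B|=71/4, |S|=-27/4
  updated: d(BS,G)=71/2, d(BS,I)=28
2. join BS+G (d=71/2, Q=-157/2) ⇒ BGS; edges |BS|=97/4, |G|=45/4
  updated: d(BGS,I)=15/4
3. join BGS+I (d=15/4) ⇒ BGIS; edges |BGS|=15/8, |I|=15/8
final tree: (((B:71/4,S:-27/4):97/4,G:45/4):15/8,I:15/8)
total length: 201/4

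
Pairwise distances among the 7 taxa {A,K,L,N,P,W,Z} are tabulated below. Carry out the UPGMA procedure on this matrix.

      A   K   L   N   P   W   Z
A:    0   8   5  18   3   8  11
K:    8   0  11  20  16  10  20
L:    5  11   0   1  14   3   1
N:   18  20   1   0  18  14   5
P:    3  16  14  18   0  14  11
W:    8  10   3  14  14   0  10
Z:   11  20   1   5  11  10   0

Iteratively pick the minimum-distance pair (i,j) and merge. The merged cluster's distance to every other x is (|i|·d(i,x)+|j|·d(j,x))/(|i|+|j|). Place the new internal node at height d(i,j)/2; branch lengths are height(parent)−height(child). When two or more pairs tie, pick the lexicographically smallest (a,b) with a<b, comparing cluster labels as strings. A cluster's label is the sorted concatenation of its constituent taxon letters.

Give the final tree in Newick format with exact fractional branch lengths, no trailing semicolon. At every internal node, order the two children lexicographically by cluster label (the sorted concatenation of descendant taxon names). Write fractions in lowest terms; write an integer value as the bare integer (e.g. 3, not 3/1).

(((A:3/2,P:3/2):9/2,K:6):2/3,(((L:1/2,N:1/2):1,Z:3/2):3,W:9/2):13/6)

step 1: merge (L,N) at d=1; branch lengths L→1/2, N→1/2; new cluster LN
  updated: d(A,LN)=23/2, d(K,LN)=31/2, d(LN,P)=16, d(LN,W)=17/2, d(LN,Z)=3
step 2: merge (A,P) at d=3; branch lengths A→3/2, P→3/2; new cluster AP
  updated: d(AP,K)=12, d(AP,LN)=55/4, d(AP,W)=11, d(AP,Z)=11
step 3: merge (LN,Z) at d=3; branch lengths LN→1, Z→3/2; new cluster LNZ
  updated: d(AP,LNZ)=77/6, d(K,LNZ)=17, d(LNZ,W)=9
step 4: merge (LNZ,W) at d=9; branch lengths LNZ→3, W→9/2; new cluster LNWZ
  updated: d(AP,LNWZ)=99/8, d(K,LNWZ)=61/4
step 5: merge (AP,K) at d=12; branch lengths AP→9/2, K→6; new cluster AKP
  updated: d(AKP,LNWZ)=40/3
step 6: merge (AKP,LNWZ) at d=40/3; branch lengths AKP→2/3, LNWZ→13/6; new cluster AKLNPWZ
final tree: (((A:3/2,P:3/2):9/2,K:6):2/3,(((L:1/2,N:1/2):1,Z:3/2):3,W:9/2):13/6)
total length: 82/3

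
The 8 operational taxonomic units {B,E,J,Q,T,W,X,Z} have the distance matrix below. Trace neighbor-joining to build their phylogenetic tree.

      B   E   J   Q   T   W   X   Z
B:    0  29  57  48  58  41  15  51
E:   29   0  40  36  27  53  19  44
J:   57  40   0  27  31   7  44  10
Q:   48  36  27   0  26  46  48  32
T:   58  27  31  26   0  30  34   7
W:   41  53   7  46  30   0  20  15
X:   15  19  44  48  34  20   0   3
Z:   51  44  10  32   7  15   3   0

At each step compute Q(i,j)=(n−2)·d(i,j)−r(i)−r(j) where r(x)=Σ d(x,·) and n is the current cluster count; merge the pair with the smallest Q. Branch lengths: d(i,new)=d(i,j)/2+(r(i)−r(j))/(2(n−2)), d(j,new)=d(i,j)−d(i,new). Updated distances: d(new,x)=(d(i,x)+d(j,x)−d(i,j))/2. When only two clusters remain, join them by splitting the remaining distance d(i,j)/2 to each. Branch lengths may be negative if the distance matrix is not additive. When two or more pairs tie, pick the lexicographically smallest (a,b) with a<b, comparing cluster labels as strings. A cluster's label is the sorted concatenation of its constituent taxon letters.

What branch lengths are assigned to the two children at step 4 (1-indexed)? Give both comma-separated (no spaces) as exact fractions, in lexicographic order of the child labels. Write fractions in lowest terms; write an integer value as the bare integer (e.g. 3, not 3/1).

iteration 1: select B,X (d=15, Q=-392); attach at lengths (103/6, -13/6); label the merged cluster BX
  updated: d(BX,E)=33/2, d(BX,J)=43, d(BX,Q)=81/2, d(BX,T)=77/2, d(BX,W)=23, d(BX,Z)=39/2
iteration 2: select BX,E (d=33/2, Q=-315); attach at lengths (47/10, 59/5); label the merged cluster BEX
  updated: d(BEX,J)=133/4, d(BEX,Q)=30, d(BEX,T)=49/2, d(BEX,W)=119/4, d(BEX,Z)=47/2
iteration 3: select J,W (d=7, Q=-208); attach at lengths (17/16, 95/16); label the merged cluster JW
  updated: d(BEX,JW)=28, d(JW,Q)=33, d(JW,T)=27, d(JW,Z)=9
iteration 4: select JW,Z (d=9, Q=-283/2); attach at lengths (35/4, 1/4); label the merged cluster JWZ
  updated: d(BEX,JWZ)=85/4, d(JWZ,Q)=28, d(JWZ,T)=25/2
iteration 5: select BEX,Q (d=30, Q=-399/4); attach at lengths (207/16, 273/16); label the merged cluster BEQX
  updated: d(BEQX,JWZ)=77/8, d(BEQX,T)=41/4
iteration 6: select BEQX,JWZ (d=77/8, Q=-259/8); attach at lengths (59/16, 95/16); label the merged cluster BEJQWXZ
  updated: d(BEJQWXZ,T)=105/16
iteration 7: select BEJQWXZ,T (d=105/16); attach at lengths (105/32, 105/32); label the merged cluster BEJQTWXZ
final tree: (((((B:103/6,X:-13/6):47/10,E:59/5):207/16,Q:273/16):59/16,((J:17/16,W:95/16):35/4,Z:1/4):95/16):105/32,T:105/32)
total length: 1499/16

35/4,1/4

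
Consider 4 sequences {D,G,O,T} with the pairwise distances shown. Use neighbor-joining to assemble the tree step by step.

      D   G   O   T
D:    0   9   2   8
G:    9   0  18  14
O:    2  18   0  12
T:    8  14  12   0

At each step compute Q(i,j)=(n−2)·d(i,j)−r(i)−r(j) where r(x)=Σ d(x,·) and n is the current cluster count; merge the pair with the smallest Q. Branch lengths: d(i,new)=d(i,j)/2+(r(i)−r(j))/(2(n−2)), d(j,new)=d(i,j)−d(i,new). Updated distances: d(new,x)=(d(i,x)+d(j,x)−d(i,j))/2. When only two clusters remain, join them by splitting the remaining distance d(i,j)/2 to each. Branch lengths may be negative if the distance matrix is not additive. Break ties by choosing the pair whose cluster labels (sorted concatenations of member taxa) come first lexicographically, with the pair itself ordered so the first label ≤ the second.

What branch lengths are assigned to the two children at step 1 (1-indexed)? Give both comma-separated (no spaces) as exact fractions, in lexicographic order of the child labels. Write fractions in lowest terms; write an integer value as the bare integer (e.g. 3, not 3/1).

-9/4,17/4

step 1: merge (D,O) at d=2, Q=-47; branch lengths D→-9/4, O→17/4; new cluster DO
  updated: d(DO,G)=25/2, d(DO,T)=9
step 2: merge (DO,G) at d=25/2, Q=-71/2; branch lengths DO→15/4, G→35/4; new cluster DGO
  updated: d(DGO,T)=21/4
step 3: merge (DGO,T) at d=21/4; branch lengths DGO→21/8, T→21/8; new cluster DGOT
final tree: (((D:-9/4,O:17/4):15/4,G:35/4):21/8,T:21/8)
total length: 79/4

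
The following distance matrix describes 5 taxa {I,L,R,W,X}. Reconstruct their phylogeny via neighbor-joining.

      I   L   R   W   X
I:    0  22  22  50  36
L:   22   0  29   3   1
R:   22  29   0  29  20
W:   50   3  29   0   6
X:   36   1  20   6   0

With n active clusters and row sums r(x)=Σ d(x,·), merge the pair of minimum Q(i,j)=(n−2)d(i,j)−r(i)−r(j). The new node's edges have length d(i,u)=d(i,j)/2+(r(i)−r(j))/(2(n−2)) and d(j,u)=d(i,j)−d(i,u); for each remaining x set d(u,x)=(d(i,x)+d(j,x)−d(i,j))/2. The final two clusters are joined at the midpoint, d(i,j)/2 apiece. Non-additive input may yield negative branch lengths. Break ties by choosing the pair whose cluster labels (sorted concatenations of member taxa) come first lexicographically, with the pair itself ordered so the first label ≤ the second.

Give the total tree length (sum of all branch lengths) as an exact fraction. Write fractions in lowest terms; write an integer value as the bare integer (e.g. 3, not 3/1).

1. join I+R (d=22, Q=-164) ⇒ IR; edges |I|=16, |R|=6
  updated: d(IR,L)=29/2, d(IR,W)=57/2, d(IR,X)=17
2. join IR+X (d=17, Q=-50) ⇒ IRX; edges |IR|=35/2, |X|=-1/2
  updated: d(IRX,L)=-3/4, d(IRX,W)=35/4
3. join IRX+L (d=-3/4, Q=-11) ⇒ ILRX; edges |IRX|=5/2, |L|=-13/4
  updated: d(ILRX,W)=25/4
4. join ILRX+W (d=25/4) ⇒ ILRWX; edges |ILRX|=25/8, |W|=25/8
final tree: ((((I:16,R:6):35/2,X:-1/2):5/2,L:-13/4):25/8,W:25/8)
total length: 89/2

89/2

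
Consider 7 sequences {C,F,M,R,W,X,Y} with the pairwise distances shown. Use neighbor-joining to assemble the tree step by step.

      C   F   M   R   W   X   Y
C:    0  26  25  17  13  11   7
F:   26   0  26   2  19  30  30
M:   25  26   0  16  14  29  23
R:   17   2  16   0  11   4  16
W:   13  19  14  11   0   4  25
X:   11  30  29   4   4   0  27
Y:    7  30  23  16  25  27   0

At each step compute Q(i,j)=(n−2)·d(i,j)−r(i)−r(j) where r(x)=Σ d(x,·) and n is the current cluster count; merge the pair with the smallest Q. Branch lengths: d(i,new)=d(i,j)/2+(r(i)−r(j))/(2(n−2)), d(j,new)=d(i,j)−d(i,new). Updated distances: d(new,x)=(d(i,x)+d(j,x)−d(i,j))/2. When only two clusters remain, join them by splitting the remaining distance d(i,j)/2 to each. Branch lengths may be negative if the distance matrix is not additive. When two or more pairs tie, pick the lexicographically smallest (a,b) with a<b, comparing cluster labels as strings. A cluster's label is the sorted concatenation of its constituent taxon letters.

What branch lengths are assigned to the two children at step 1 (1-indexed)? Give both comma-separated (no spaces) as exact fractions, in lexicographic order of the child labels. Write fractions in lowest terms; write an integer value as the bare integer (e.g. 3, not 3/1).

3/5,32/5

iteration 1: select C,Y (d=7, Q=-192); attach at lengths (3/5, 32/5); label the merged cluster CY
  updated: d(CY,F)=49/2, d(CY,M)=41/2, d(CY,R)=13, d(CY,W)=31/2, d(CY,X)=31/2
iteration 2: select F,R (d=2, Q=-279/2); attach at lengths (127/16, -95/16); label the merged cluster FR
  updated: d(CY,FR)=71/4, d(FR,M)=20, d(FR,W)=14, d(FR,X)=16
iteration 3: select W,X (d=4, Q=-100); attach at lengths (-5/6, 29/6); label the merged cluster WX
  updated: d(CY,WX)=27/2, d(FR,WX)=13, d(M,WX)=39/2
iteration 4: select CY,M (d=41/2, Q=-283/4); attach at lengths (131/16, 197/16); label the merged cluster CMY
  updated: d(CMY,FR)=69/8, d(CMY,WX)=25/4
iteration 5: select CMY,FR (d=69/8, Q=-223/8); attach at lengths (15/16, 123/16); label the merged cluster CFMRY
  updated: d(CFMRY,WX)=85/16
iteration 6: select CFMRY,WX (d=85/16); attach at lengths (85/32, 85/32); label the merged cluster CFMRWXY
final tree: ((((C:3/5,Y:32/5):131/16,M:197/16):15/16,(F:127/16,R:-95/16):123/16):85/32,(W:-5/6,X:29/6):85/32)
total length: 759/16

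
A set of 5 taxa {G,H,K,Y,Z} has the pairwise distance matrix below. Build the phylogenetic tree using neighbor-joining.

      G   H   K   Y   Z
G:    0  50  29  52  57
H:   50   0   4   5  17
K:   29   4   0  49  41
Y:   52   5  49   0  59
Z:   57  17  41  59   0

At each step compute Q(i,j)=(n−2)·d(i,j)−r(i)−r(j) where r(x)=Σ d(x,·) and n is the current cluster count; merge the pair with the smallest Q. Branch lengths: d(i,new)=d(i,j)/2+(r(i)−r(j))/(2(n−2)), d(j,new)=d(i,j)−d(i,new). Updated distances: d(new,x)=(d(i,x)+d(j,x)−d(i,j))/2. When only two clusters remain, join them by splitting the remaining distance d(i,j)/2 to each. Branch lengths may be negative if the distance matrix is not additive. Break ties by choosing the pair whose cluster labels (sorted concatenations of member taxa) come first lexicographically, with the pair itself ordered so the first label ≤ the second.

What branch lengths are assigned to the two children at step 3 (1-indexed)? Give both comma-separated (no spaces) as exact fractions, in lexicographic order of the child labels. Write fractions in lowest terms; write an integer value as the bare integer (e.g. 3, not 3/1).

iteration 1: select H,Y (d=5, Q=-226); attach at lengths (-37/3, 52/3); label the merged cluster HY
  updated: d(G,HY)=97/2, d(HY,K)=24, d(HY,Z)=71/2
iteration 2: select G,K (d=29, Q=-341/2); attach at lengths (197/8, 35/8); label the merged cluster GK
  updated: d(GK,HY)=87/4, d(GK,Z)=69/2
iteration 3: select GK,HY (d=87/4, Q=-367/4); attach at lengths (83/8, 91/8); label the merged cluster GHKY
  updated: d(GHKY,Z)=193/8
iteration 4: select GHKY,Z (d=193/8); attach at lengths (193/16, 193/16); label the merged cluster GHKYZ
final tree: (((G:197/8,K:35/8):83/8,(H:-37/3,Y:52/3):91/8):193/16,Z:193/16)
total length: 639/8

83/8,91/8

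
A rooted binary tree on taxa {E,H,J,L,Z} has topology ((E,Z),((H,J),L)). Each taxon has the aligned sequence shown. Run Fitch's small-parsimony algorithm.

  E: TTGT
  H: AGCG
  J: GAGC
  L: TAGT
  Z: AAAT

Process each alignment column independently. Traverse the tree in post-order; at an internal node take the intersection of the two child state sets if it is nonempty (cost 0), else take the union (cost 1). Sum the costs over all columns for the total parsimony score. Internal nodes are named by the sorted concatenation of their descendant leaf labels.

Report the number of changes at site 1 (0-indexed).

EZ@0: {T} ∪ {A} = {A,T} (union, +1)
HJ@0: {A} ∪ {G} = {A,G} (union, +1)
HJL@0: {A,G} ∪ {T} = {A,G,T} (union, +1)
EHJLZ@0: {A,T} ∩ {A,G,T} = {A,T} (intersection, +0)
EZ@1: {T} ∪ {A} = {A,T} (union, +1)
HJ@1: {G} ∪ {A} = {A,G} (union, +1)
HJL@1: {A,G} ∩ {A} = {A} (intersection, +0)
EHJLZ@1: {A,T} ∩ {A} = {A} (intersection, +0)
EZ@2: {G} ∪ {A} = {A,G} (union, +1)
HJ@2: {C} ∪ {G} = {C,G} (union, +1)
HJL@2: {C,G} ∩ {G} = {G} (intersection, +0)
EHJLZ@2: {A,G} ∩ {G} = {G} (intersection, +0)
EZ@3: {T} ∩ {T} = {T} (intersection, +0)
HJ@3: {G} ∪ {C} = {C,G} (union, +1)
HJL@3: {C,G} ∪ {T} = {C,G,T} (union, +1)
EHJLZ@3: {T} ∩ {C,G,T} = {T} (intersection, +0)
per-site changes: [3, 2, 2, 2]; total = 9

2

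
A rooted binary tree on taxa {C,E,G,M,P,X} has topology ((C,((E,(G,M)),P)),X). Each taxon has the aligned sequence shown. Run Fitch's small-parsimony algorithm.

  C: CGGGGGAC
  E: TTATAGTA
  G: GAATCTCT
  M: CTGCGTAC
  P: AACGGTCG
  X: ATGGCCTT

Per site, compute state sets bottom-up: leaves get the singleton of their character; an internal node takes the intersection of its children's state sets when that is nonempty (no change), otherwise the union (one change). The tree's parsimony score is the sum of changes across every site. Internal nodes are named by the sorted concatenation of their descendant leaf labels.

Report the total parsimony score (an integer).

site 0, node GM: G={G} ∪ M={C} → {C,G} (+1)
site 0, node EGM: E={T} ∪ GM={C,G} → {C,G,T} (+1)
site 0, node EGMP: EGM={C,G,T} ∪ P={A} → {A,C,G,T} (+1)
site 0, node CEGMP: C={C} ∩ EGMP={A,C,G,T} → {C} (+0)
site 0, node CEGMPX: CEGMP={C} ∪ X={A} → {A,C} (+1)
site 1, node GM: G={A} ∪ M={T} → {A,T} (+1)
site 1, node EGM: E={T} ∩ GM={A,T} → {T} (+0)
site 1, node EGMP: EGM={T} ∪ P={A} → {A,T} (+1)
site 1, node CEGMP: C={G} ∪ EGMP={A,T} → {A,G,T} (+1)
site 1, node CEGMPX: CEGMP={A,G,T} ∩ X={T} → {T} (+0)
site 2, node GM: G={A} ∪ M={G} → {A,G} (+1)
site 2, node EGM: E={A} ∩ GM={A,G} → {A} (+0)
site 2, node EGMP: EGM={A} ∪ P={C} → {A,C} (+1)
site 2, node CEGMP: C={G} ∪ EGMP={A,C} → {A,C,G} (+1)
site 2, node CEGMPX: CEGMP={A,C,G} ∩ X={G} → {G} (+0)
site 3, node GM: G={T} ∪ M={C} → {C,T} (+1)
site 3, node EGM: E={T} ∩ GM={C,T} → {T} (+0)
site 3, node EGMP: EGM={T} ∪ P={G} → {G,T} (+1)
site 3, node CEGMP: C={G} ∩ EGMP={G,T} → {G} (+0)
site 3, node CEGMPX: CEGMP={G} ∩ X={G} → {G} (+0)
site 4, node GM: G={C} ∪ M={G} → {C,G} (+1)
site 4, node EGM: E={A} ∪ GM={C,G} → {A,C,G} (+1)
site 4, node EGMP: EGM={A,C,G} ∩ P={G} → {G} (+0)
site 4, node CEGMP: C={G} ∩ EGMP={G} → {G} (+0)
site 4, node CEGMPX: CEGMP={G} ∪ X={C} → {C,G} (+1)
site 5, node GM: G={T} ∩ M={T} → {T} (+0)
site 5, node EGM: E={G} ∪ GM={T} → {G,T} (+1)
site 5, node EGMP: EGM={G,T} ∩ P={T} → {T} (+0)
site 5, node CEGMP: C={G} ∪ EGMP={T} → {G,T} (+1)
site 5, node CEGMPX: CEGMP={G,T} ∪ X={C} → {C,G,T} (+1)
site 6, node GM: G={C} ∪ M={A} → {A,C} (+1)
site 6, node EGM: E={T} ∪ GM={A,C} → {A,C,T} (+1)
site 6, node EGMP: EGM={A,C,T} ∩ P={C} → {C} (+0)
site 6, node CEGMP: C={A} ∪ EGMP={C} → {A,C} (+1)
site 6, node CEGMPX: CEGMP={A,C} ∪ X={T} → {A,C,T} (+1)
site 7, node GM: G={T} ∪ M={C} → {C,T} (+1)
site 7, node EGM: E={A} ∪ GM={C,T} → {A,C,T} (+1)
site 7, node EGMP: EGM={A,C,T} ∪ P={G} → {A,C,G,T} (+1)
site 7, node CEGMP: C={C} ∩ EGMP={A,C,G,T} → {C} (+0)
site 7, node CEGMPX: CEGMP={C} ∪ X={T} → {C,T} (+1)
per-site changes: [4, 3, 3, 2, 3, 3, 4, 4]; total = 26

26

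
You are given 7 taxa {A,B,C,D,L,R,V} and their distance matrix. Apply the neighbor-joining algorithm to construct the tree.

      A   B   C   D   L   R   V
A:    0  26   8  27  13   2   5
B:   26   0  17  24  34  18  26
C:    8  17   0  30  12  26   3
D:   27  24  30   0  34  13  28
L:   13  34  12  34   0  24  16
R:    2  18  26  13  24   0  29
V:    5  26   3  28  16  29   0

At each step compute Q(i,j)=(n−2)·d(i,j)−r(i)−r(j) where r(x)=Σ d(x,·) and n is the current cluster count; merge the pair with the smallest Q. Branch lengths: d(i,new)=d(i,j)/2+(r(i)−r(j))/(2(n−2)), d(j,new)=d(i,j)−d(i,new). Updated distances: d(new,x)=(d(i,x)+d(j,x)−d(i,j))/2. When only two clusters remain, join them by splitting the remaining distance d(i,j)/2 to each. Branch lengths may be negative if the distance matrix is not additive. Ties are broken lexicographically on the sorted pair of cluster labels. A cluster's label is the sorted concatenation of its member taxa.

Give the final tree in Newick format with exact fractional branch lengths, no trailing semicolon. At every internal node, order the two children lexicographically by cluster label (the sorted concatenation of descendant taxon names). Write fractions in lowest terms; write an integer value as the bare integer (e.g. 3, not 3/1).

(((A:29/32,(B:87/8,(D:109/10,R:21/10):29/8):283/32):59/32,(C:13/24,V:59/24):71/32):329/64,L:329/64)

1. join D+R (d=13, Q=-203) ⇒ DR; edges |D|=109/10, |R|=21/10
  updated: d(A,DR)=8, d(B,DR)=29/2, d(C,DR)=43/2, d(DR,L)=45/2, d(DR,V)=22
2. join B+DR (d=29/2, Q=-148) ⇒ BDR; edges |B|=87/8, |DR|=29/8
  updated: d(A,BDR)=39/4, d(BDR,C)=12, d(BDR,L)=21, d(BDR,V)=67/4
3. join C+V (d=3, Q=-267/4) ⇒ CV; edges |C|=13/24, |V|=59/24
  updated: d(A,CV)=5, d(BDR,CV)=103/8, d(CV,L)=25/2
4. join A+BDR (d=39/4, Q=-415/8) ⇒ ABDR; edges |A|=29/32, |BDR|=283/32
  updated: d(ABDR,CV)=65/16, d(ABDR,L)=97/8
5. join ABDR+CV (d=65/16, Q=-459/16) ⇒ ABCDRV; edges |ABDR|=59/32, |CV|=71/32
  updated: d(ABCDRV,L)=329/32
6. join ABCDRV+L (d=329/32) ⇒ ABCDLRV; edges |ABCDRV|=329/64, |L|=329/64
final tree: (((A:29/32,(B:87/8,(D:109/10,R:21/10):29/8):283/32):59/32,(C:13/24,V:59/24):71/32):329/64,L:329/64)
total length: 1747/32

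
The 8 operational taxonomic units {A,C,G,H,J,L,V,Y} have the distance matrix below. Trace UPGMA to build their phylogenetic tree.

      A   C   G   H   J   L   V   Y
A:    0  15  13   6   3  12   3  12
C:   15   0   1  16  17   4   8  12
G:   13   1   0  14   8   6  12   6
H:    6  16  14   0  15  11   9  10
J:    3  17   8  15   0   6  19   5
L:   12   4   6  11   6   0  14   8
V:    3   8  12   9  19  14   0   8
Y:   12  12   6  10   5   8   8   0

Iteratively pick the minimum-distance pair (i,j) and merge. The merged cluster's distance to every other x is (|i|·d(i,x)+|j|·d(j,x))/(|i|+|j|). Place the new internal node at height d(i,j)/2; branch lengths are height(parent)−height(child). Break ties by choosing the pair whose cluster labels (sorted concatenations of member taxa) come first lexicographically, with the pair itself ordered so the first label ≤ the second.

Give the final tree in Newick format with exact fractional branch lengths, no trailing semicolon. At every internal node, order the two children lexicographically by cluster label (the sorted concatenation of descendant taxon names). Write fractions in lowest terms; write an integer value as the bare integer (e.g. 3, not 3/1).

(((A:3/2,J:3/2):7/2,(H:19/4,(V:4,Y:4):3/4):1/4):11/15,((C:1/2,G:1/2):2,L:5/2):97/30)

1. join C+G (d=1) ⇒ CG; edges |C|=1/2, |G|=1/2
  updated: d(A,CG)=14, d(CG,H)=15, d(CG,J)=25/2, d(CG,L)=5, d(CG,V)=10, d(CG,Y)=9
2. join A+J (d=3) ⇒ AJ; edges |A|=3/2, |J|=3/2
  updated: d(AJ,CG)=53/4, d(AJ,H)=21/2, d(AJ,L)=9, d(AJ,V)=11, d(AJ,Y)=17/2
3. join CG+L (d=5) ⇒ CGL; edges |CG|=2, |L|=5/2
  updated: d(AJ,CGL)=71/6, d(CGL,H)=41/3, d(CGL,V)=34/3, d(CGL,Y)=26/3
4. join V+Y (d=8) ⇒ VY; edges |V|=4, |Y|=4
  updated: d(AJ,VY)=39/4, d(CGL,VY)=10, d(H,VY)=19/2
5. join H+VY (d=19/2) ⇒ HVY; edges |H|=19/4, |VY|=3/4
  updated: d(AJ,HVY)=10, d(CGL,HVY)=101/9
6. join AJ+HVY (d=10) ⇒ AHJVY; edges |AJ|=7/2, |HVY|=1/4
  updated: d(AHJVY,CGL)=172/15
7. join AHJVY+CGL (d=172/15) ⇒ ACGHJLVY; edges |AHJVY|=11/15, |CGL|=97/30
final tree: (((A:3/2,J:3/2):7/2,(H:19/4,(V:4,Y:4):3/4):1/4):11/15,((C:1/2,G:1/2):2,L:5/2):97/30)
total length: 1783/60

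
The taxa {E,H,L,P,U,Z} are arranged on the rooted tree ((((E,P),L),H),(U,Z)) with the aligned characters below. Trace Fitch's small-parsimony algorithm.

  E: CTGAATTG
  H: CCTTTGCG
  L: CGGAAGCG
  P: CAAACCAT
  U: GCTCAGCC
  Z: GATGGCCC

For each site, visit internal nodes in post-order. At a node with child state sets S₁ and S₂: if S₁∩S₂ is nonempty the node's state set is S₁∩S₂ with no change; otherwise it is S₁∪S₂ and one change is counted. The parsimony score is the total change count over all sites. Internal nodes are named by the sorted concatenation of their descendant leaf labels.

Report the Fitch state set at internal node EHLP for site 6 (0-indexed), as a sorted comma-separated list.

C

[col 0] EP: children E:{C}, P:{C} ∩→ {C}; cost 0
[col 0] ELP: children EP:{C}, L:{C} ∩→ {C}; cost 0
[col 0] EHLP: children ELP:{C}, H:{C} ∩→ {C}; cost 0
[col 0] UZ: children U:{G}, Z:{G} ∩→ {G}; cost 0
[col 0] EHLPUZ: children EHLP:{C}, UZ:{G} ∪→ {C,G}; cost 1
[col 1] EP: children E:{T}, P:{A} ∪→ {A,T}; cost 1
[col 1] ELP: children EP:{A,T}, L:{G} ∪→ {A,G,T}; cost 1
[col 1] EHLP: children ELP:{A,G,T}, H:{C} ∪→ {A,C,G,T}; cost 1
[col 1] UZ: children U:{C}, Z:{A} ∪→ {A,C}; cost 1
[col 1] EHLPUZ: children EHLP:{A,C,G,T}, UZ:{A,C} ∩→ {A,C}; cost 0
[col 2] EP: children E:{G}, P:{A} ∪→ {A,G}; cost 1
[col 2] ELP: children EP:{A,G}, L:{G} ∩→ {G}; cost 0
[col 2] EHLP: children ELP:{G}, H:{T} ∪→ {G,T}; cost 1
[col 2] UZ: children U:{T}, Z:{T} ∩→ {T}; cost 0
[col 2] EHLPUZ: children EHLP:{G,T}, UZ:{T} ∩→ {T}; cost 0
[col 3] EP: children E:{A}, P:{A} ∩→ {A}; cost 0
[col 3] ELP: children EP:{A}, L:{A} ∩→ {A}; cost 0
[col 3] EHLP: children ELP:{A}, H:{T} ∪→ {A,T}; cost 1
[col 3] UZ: children U:{C}, Z:{G} ∪→ {C,G}; cost 1
[col 3] EHLPUZ: children EHLP:{A,T}, UZ:{C,G} ∪→ {A,C,G,T}; cost 1
[col 4] EP: children E:{A}, P:{C} ∪→ {A,C}; cost 1
[col 4] ELP: children EP:{A,C}, L:{A} ∩→ {A}; cost 0
[col 4] EHLP: children ELP:{A}, H:{T} ∪→ {A,T}; cost 1
[col 4] UZ: children U:{A}, Z:{G} ∪→ {A,G}; cost 1
[col 4] EHLPUZ: children EHLP:{A,T}, UZ:{A,G} ∩→ {A}; cost 0
[col 5] EP: children E:{T}, P:{C} ∪→ {C,T}; cost 1
[col 5] ELP: children EP:{C,T}, L:{G} ∪→ {C,G,T}; cost 1
[col 5] EHLP: children ELP:{C,G,T}, H:{G} ∩→ {G}; cost 0
[col 5] UZ: children U:{G}, Z:{C} ∪→ {C,G}; cost 1
[col 5] EHLPUZ: children EHLP:{G}, UZ:{C,G} ∩→ {G}; cost 0
[col 6] EP: children E:{T}, P:{A} ∪→ {A,T}; cost 1
[col 6] ELP: children EP:{A,T}, L:{C} ∪→ {A,C,T}; cost 1
[col 6] EHLP: children ELP:{A,C,T}, H:{C} ∩→ {C}; cost 0
[col 6] UZ: children U:{C}, Z:{C} ∩→ {C}; cost 0
[col 6] EHLPUZ: children EHLP:{C}, UZ:{C} ∩→ {C}; cost 0
[col 7] EP: children E:{G}, P:{T} ∪→ {G,T}; cost 1
[col 7] ELP: children EP:{G,T}, L:{G} ∩→ {G}; cost 0
[col 7] EHLP: children ELP:{G}, H:{G} ∩→ {G}; cost 0
[col 7] UZ: children U:{C}, Z:{C} ∩→ {C}; cost 0
[col 7] EHLPUZ: children EHLP:{G}, UZ:{C} ∪→ {C,G}; cost 1
per-site changes: [1, 4, 2, 3, 3, 3, 2, 2]; total = 20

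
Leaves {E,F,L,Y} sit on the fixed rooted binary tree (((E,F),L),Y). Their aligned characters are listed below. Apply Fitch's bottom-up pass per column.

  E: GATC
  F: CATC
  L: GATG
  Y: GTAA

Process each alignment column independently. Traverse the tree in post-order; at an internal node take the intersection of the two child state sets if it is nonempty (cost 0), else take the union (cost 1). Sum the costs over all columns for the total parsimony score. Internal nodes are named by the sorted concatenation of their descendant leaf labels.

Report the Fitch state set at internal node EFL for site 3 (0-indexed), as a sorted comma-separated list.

[col 0] EF: children E:{G}, F:{C} ∪→ {C,G}; cost 1
[col 0] EFL: children EF:{C,G}, L:{G} ∩→ {G}; cost 0
[col 0] EFLY: children EFL:{G}, Y:{G} ∩→ {G}; cost 0
[col 1] EF: children E:{A}, F:{A} ∩→ {A}; cost 0
[col 1] EFL: children EF:{A}, L:{A} ∩→ {A}; cost 0
[col 1] EFLY: children EFL:{A}, Y:{T} ∪→ {A,T}; cost 1
[col 2] EF: children E:{T}, F:{T} ∩→ {T}; cost 0
[col 2] EFL: children EF:{T}, L:{T} ∩→ {T}; cost 0
[col 2] EFLY: children EFL:{T}, Y:{A} ∪→ {A,T}; cost 1
[col 3] EF: children E:{C}, F:{C} ∩→ {C}; cost 0
[col 3] EFL: children EF:{C}, L:{G} ∪→ {C,G}; cost 1
[col 3] EFLY: children EFL:{C,G}, Y:{A} ∪→ {A,C,G}; cost 1
per-site changes: [1, 1, 1, 2]; total = 5

C,G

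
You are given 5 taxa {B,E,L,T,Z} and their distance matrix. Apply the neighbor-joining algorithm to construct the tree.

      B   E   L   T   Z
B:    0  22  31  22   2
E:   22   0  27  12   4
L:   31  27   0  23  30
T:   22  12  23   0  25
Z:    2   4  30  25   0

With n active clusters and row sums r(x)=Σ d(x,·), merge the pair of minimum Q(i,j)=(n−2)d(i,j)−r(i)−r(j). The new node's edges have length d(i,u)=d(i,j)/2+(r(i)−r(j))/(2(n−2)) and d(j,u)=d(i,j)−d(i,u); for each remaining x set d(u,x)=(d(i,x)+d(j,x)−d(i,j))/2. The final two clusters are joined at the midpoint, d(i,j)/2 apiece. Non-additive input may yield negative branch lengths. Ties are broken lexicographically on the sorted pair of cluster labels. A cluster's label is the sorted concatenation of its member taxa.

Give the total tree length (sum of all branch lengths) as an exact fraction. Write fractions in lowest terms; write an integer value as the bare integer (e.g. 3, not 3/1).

iteration 1: select B,Z (d=2, Q=-132); attach at lengths (11/3, -5/3); label the merged cluster BZ
  updated: d(BZ,E)=12, d(BZ,L)=59/2, d(BZ,T)=45/2
iteration 2: select BZ,E (d=12, Q=-91); attach at lengths (37/4, 11/4); label the merged cluster BEZ
  updated: d(BEZ,L)=89/4, d(BEZ,T)=45/4
iteration 3: select BEZ,L (d=89/4, Q=-113/2); attach at lengths (21/4, 17); label the merged cluster BELZ
  updated: d(BELZ,T)=6
iteration 4: select BELZ,T (d=6); attach at lengths (3, 3); label the merged cluster BELTZ
final tree: ((((B:11/3,Z:-5/3):37/4,E:11/4):21/4,L:17):3,T:3)
total length: 169/4

169/4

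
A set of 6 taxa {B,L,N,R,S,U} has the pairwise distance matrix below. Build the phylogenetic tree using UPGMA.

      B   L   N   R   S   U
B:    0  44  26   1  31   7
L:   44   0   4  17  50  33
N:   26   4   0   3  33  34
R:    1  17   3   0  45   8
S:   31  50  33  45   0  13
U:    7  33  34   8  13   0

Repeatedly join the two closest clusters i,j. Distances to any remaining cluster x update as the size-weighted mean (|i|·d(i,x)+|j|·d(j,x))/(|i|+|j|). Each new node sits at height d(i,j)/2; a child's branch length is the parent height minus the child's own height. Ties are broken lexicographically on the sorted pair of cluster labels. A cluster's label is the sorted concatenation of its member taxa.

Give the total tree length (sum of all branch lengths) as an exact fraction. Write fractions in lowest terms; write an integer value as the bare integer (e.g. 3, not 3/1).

iteration 1: select B,R (d=1); attach at lengths (1/2, 1/2); label the merged cluster BR
  updated: d(BR,L)=61/2, d(BR,N)=29/2, d(BR,S)=38, d(BR,U)=15/2
iteration 2: select L,N (d=4); attach at lengths (2, 2); label the merged cluster LN
  updated: d(BR,LN)=45/2, d(LN,S)=83/2, d(LN,U)=67/2
iteration 3: select BR,U (d=15/2); attach at lengths (13/4, 15/4); label the merged cluster BRU
  updated: d(BRU,LN)=157/6, d(BRU,S)=89/3
iteration 4: select BRU,LN (d=157/6); attach at lengths (28/3, 133/12); label the merged cluster BLNRU
  updated: d(BLNRU,S)=172/5
iteration 5: select BLNRU,S (d=172/5); attach at lengths (247/60, 86/5); label the merged cluster BLNRSU
final tree: ((((B:1/2,R:1/2):13/4,U:15/4):28/3,(L:2,N:2):133/12):247/60,S:86/5)
total length: 806/15

806/15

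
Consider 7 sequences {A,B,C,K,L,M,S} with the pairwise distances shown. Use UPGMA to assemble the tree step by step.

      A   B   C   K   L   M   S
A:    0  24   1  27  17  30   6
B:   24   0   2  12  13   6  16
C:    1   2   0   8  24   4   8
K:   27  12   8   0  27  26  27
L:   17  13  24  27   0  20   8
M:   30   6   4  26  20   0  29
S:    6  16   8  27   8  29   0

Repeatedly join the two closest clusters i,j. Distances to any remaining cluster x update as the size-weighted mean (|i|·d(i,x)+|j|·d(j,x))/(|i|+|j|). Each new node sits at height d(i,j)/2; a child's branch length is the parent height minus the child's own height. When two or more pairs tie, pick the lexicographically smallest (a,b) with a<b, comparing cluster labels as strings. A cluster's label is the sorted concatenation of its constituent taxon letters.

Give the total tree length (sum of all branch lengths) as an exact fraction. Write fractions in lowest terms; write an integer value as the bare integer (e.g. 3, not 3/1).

step 1: merge (A,C) at d=1; branch lengths A→1/2, C→1/2; new cluster AC
  updated: d(AC,B)=13, d(AC,K)=35/2, d(AC,L)=41/2, d(AC,M)=17, d(AC,S)=7
step 2: merge (B,M) at d=6; branch lengths B→3, M→3; new cluster BM
  updated: d(AC,BM)=15, d(BM,K)=19, d(BM,L)=33/2, d(BM,S)=45/2
step 3: merge (AC,S) at d=7; branch lengths AC→3, S→7/2; new cluster ACS
  updated: d(ACS,BM)=35/2, d(ACS,K)=62/3, d(ACS,L)=49/3
step 4: merge (ACS,L) at d=49/3; branch lengths ACS→14/3, L→49/6; new cluster ACLS
  updated: d(ACLS,BM)=69/4, d(ACLS,K)=89/4
step 5: merge (ACLS,BM) at d=69/4; branch lengths ACLS→11/24, BM→45/8; new cluster ABCLMS
  updated: d(ABCLMS,K)=127/6
step 6: merge (ABCLMS,K) at d=127/6; branch lengths ABCLMS→47/24, K→127/12; new cluster ABCKLMS
final tree: (((((A:1/2,C:1/2):3,S:7/2):14/3,L:49/6):11/24,(B:3,M:3):45/8):47/24,K:127/12)
total length: 1079/24

1079/24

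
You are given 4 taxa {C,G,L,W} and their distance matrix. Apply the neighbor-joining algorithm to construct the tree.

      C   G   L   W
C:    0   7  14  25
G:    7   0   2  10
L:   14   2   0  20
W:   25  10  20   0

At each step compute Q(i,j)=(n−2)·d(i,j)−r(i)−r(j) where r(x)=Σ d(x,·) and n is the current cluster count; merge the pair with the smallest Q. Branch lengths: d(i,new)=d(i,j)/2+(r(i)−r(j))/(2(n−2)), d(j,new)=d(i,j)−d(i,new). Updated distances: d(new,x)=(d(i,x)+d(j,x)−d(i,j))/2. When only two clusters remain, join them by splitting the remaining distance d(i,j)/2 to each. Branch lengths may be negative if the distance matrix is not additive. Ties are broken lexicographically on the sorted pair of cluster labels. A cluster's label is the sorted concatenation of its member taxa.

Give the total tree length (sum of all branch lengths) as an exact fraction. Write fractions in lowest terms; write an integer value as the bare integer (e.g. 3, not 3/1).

1. join C+L (d=14, Q=-54) ⇒ CL; edges |C|=19/2, |L|=9/2
  updated: d(CL,G)=-5/2, d(CL,W)=31/2
2. join CL+G (d=-5/2, Q=-23) ⇒ CGL; edges |CL|=3/2, |G|=-4
  updated: d(CGL,W)=14
3. join CGL+W (d=14) ⇒ CGLW; edges |CGL|=7, |W|=7
final tree: (((C:19/2,L:9/2):3/2,G:-4):7,W:7)
total length: 51/2

51/2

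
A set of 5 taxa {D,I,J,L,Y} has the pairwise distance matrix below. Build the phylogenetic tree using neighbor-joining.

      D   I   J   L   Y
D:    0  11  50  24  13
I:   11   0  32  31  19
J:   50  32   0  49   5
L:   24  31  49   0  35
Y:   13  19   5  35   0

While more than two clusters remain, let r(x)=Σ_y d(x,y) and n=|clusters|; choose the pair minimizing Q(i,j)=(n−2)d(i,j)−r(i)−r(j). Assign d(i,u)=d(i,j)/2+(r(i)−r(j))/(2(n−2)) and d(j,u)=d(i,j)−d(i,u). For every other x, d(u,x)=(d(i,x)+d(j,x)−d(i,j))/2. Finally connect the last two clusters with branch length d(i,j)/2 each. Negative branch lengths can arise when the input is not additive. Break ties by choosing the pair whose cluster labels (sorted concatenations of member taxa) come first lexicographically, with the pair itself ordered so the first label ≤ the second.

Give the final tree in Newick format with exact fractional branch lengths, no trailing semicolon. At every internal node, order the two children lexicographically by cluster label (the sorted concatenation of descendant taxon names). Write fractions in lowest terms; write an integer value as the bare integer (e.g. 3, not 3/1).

(((D:35/8,L:157/8):33/8,I:39/8):145/16,(J:79/6,Y:-49/6):145/16)

step 1: merge (J,Y) at d=5, Q=-193; branch lengths J→79/6, Y→-49/6; new cluster JY
  updated: d(D,JY)=29, d(I,JY)=23, d(JY,L)=79/2
step 2: merge (D,L) at d=24, Q=-221/2; branch lengths D→35/8, L→157/8; new cluster DL
  updated: d(DL,I)=9, d(DL,JY)=89/4
step 3: merge (DL,I) at d=9, Q=-217/4; branch lengths DL→33/8, I→39/8; new cluster DIL
  updated: d(DIL,JY)=145/8
step 4: merge (DIL,JY) at d=145/8; branch lengths DIL→145/16, JY→145/16; new cluster DIJLY
final tree: (((D:35/8,L:157/8):33/8,I:39/8):145/16,(J:79/6,Y:-49/6):145/16)
total length: 449/8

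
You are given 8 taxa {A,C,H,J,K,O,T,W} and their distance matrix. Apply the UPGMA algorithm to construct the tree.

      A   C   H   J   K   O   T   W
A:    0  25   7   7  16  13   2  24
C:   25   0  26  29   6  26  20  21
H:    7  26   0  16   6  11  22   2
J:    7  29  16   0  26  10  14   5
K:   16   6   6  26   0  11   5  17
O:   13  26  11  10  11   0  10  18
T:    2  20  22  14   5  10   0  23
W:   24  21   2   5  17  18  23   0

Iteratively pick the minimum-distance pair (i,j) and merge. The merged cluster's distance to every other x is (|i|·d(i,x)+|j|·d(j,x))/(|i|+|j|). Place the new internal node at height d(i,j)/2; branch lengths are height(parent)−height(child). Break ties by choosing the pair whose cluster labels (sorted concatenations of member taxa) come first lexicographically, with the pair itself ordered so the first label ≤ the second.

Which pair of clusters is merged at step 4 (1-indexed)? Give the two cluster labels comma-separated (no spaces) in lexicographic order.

step 1: merge (A,T) at d=2; branch lengths A→1, T→1; new cluster AT
  updated: d(AT,C)=45/2, d(AT,H)=29/2, d(AT,J)=21/2, d(AT,K)=21/2, d(AT,O)=23/2, d(AT,W)=47/2
step 2: merge (H,W) at d=2; branch lengths H→1, W→1; new cluster HW
  updated: d(AT,HW)=19, d(C,HW)=47/2, d(HW,J)=21/2, d(HW,K)=23/2, d(HW,O)=29/2
step 3: merge (C,K) at d=6; branch lengths C→3, K→3; new cluster CK
  updated: d(AT,CK)=33/2, d(CK,HW)=35/2, d(CK,J)=55/2, d(CK,O)=37/2
step 4: merge (J,O) at d=10; branch lengths J→5, O→5; new cluster JO
  updated: d(AT,JO)=11, d(CK,JO)=23, d(HW,JO)=25/2
step 5: merge (AT,JO) at d=11; branch lengths AT→9/2, JO→1/2; new cluster AJOT
  updated: d(AJOT,CK)=79/4, d(AJOT,HW)=63/4
step 6: merge (AJOT,HW) at d=63/4; branch lengths AJOT→19/8, HW→55/8; new cluster AHJOTW
  updated: d(AHJOTW,CK)=19
step 7: merge (AHJOTW,CK) at d=19; branch lengths AHJOTW→13/8, CK→13/2; new cluster ACHJKOTW
final tree: ((((A:1,T:1):9/2,(J:5,O:5):1/2):19/8,(H:1,W:1):55/8):13/8,(C:3,K:3):13/2)
total length: 339/8

J,O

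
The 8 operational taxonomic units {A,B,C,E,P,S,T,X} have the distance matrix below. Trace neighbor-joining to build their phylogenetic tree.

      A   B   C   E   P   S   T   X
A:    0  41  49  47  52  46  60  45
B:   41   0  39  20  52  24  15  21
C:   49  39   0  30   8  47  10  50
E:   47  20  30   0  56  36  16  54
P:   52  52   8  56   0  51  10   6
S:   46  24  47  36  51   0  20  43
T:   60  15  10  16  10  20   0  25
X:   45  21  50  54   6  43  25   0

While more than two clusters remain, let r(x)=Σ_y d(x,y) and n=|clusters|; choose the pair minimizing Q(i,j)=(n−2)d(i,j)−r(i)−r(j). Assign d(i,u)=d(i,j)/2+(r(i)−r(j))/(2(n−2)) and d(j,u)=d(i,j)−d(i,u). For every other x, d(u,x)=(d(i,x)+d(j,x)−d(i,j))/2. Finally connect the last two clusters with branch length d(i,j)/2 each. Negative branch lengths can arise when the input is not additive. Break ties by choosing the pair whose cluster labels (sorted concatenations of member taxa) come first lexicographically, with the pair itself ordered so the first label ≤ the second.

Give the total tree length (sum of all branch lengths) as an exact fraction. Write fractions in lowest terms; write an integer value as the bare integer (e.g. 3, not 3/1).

iteration 1: select P,X (d=6, Q=-443); attach at lengths (9/4, 15/4); label the merged cluster PX
  updated: d(A,PX)=91/2, d(B,PX)=67/2, d(C,PX)=26, d(E,PX)=52, d(PX,S)=44, d(PX,T)=29/2
iteration 2: select C,PX (d=26, Q=-573/2); attach at lengths (231/20, 289/20); label the merged cluster CPX
  updated: d(A,CPX)=137/4, d(B,CPX)=93/4, d(CPX,E)=28, d(CPX,S)=65/2, d(CPX,T)=-3/4
iteration 3: select CPX,T (d=-3/4, Q=-461/2); attach at lengths (1/2, -5/4); label the merged cluster CPTX
  updated: d(A,CPTX)=95/2, d(B,CPTX)=39/2, d(CPTX,E)=179/8, d(CPTX,S)=213/8
iteration 4: select A,S (d=46, Q=-1409/8); attach at lengths (1495/48, 713/48); label the merged cluster AS
  updated: d(AS,B)=19/2, d(AS,CPTX)=225/16, d(AS,E)=37/2
iteration 5: select AS,B (d=19/2, Q=-1153/16); attach at lengths (193/64, 415/64); label the merged cluster ABS
  updated: d(ABS,CPTX)=385/32, d(ABS,E)=29/2
iteration 6: select ABS,CPTX (d=385/32, Q=-1565/32); attach at lengths (133/64, 637/64); label the merged cluster ABCPSTX
  updated: d(ABCPSTX,E)=795/64
iteration 7: select ABCPSTX,E (d=795/64); attach at lengths (795/128, 795/128); label the merged cluster ABCEPSTX
final tree: ((((A:1495/48,S:713/48):193/64,B:415/64):133/64,((C:231/20,(P:9/4,X:15/4):289/20):1/2,T:-5/4):637/64):795/128,E:795/128)
total length: 7117/64

7117/64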